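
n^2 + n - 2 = (n - 1)*(n + 2)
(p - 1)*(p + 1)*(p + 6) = p^3 + 6*p^2 - p - 6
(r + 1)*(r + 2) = r^2 + 3*r + 2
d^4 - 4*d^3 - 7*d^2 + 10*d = d*(d - 5)*(d - 1)*(d + 2)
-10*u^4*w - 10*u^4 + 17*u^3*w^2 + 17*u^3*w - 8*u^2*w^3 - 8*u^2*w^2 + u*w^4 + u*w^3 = (-5*u + w)*(-2*u + w)*(-u + w)*(u*w + u)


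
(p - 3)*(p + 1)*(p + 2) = p^3 - 7*p - 6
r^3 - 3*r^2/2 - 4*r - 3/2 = (r - 3)*(r + 1/2)*(r + 1)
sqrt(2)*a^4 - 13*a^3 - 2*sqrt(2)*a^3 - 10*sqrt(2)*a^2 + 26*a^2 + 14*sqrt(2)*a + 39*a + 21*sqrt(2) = (a - 3)*(a + 1)*(a - 7*sqrt(2))*(sqrt(2)*a + 1)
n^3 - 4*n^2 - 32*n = n*(n - 8)*(n + 4)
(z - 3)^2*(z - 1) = z^3 - 7*z^2 + 15*z - 9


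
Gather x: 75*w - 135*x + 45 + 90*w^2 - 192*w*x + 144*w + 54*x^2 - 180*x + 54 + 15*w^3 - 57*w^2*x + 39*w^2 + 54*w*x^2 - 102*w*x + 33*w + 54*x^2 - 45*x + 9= 15*w^3 + 129*w^2 + 252*w + x^2*(54*w + 108) + x*(-57*w^2 - 294*w - 360) + 108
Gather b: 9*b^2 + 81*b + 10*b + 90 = 9*b^2 + 91*b + 90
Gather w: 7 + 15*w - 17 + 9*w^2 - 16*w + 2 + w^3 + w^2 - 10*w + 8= w^3 + 10*w^2 - 11*w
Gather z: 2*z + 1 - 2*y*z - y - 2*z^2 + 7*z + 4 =-y - 2*z^2 + z*(9 - 2*y) + 5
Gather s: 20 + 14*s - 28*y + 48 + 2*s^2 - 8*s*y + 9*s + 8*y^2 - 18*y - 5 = 2*s^2 + s*(23 - 8*y) + 8*y^2 - 46*y + 63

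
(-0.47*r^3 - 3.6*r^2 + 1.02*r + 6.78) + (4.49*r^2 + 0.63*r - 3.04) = -0.47*r^3 + 0.89*r^2 + 1.65*r + 3.74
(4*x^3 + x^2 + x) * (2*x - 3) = 8*x^4 - 10*x^3 - x^2 - 3*x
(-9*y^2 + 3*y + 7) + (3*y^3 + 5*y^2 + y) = 3*y^3 - 4*y^2 + 4*y + 7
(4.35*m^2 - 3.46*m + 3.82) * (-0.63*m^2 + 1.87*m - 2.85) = -2.7405*m^4 + 10.3143*m^3 - 21.2743*m^2 + 17.0044*m - 10.887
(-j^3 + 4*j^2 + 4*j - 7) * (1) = -j^3 + 4*j^2 + 4*j - 7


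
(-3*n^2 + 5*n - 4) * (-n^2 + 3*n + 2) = 3*n^4 - 14*n^3 + 13*n^2 - 2*n - 8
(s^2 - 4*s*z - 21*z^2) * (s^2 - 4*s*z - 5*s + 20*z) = s^4 - 8*s^3*z - 5*s^3 - 5*s^2*z^2 + 40*s^2*z + 84*s*z^3 + 25*s*z^2 - 420*z^3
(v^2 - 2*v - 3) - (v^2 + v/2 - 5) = 2 - 5*v/2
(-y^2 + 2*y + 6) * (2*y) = -2*y^3 + 4*y^2 + 12*y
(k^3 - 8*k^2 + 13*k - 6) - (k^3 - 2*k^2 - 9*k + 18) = -6*k^2 + 22*k - 24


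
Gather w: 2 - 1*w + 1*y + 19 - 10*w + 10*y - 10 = -11*w + 11*y + 11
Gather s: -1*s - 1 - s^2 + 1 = -s^2 - s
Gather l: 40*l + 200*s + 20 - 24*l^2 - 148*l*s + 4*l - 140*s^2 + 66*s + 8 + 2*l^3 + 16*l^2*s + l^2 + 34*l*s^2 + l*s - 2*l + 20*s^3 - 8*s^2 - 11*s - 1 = 2*l^3 + l^2*(16*s - 23) + l*(34*s^2 - 147*s + 42) + 20*s^3 - 148*s^2 + 255*s + 27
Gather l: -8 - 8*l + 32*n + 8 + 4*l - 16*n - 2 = -4*l + 16*n - 2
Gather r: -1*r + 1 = 1 - r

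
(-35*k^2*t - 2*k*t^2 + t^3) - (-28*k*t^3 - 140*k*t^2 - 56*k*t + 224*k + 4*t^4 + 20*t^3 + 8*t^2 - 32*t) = -35*k^2*t + 28*k*t^3 + 138*k*t^2 + 56*k*t - 224*k - 4*t^4 - 19*t^3 - 8*t^2 + 32*t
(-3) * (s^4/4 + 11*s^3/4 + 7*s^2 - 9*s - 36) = -3*s^4/4 - 33*s^3/4 - 21*s^2 + 27*s + 108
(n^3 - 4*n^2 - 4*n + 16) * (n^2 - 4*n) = n^5 - 8*n^4 + 12*n^3 + 32*n^2 - 64*n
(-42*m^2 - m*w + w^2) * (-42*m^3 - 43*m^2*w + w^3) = 1764*m^5 + 1848*m^4*w + m^3*w^2 - 85*m^2*w^3 - m*w^4 + w^5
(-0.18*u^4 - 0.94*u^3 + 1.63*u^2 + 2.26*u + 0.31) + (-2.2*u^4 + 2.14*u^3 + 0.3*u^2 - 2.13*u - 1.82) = -2.38*u^4 + 1.2*u^3 + 1.93*u^2 + 0.13*u - 1.51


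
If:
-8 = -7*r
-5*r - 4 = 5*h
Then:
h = -68/35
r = 8/7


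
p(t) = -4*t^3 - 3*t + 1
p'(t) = -12*t^2 - 3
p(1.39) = -13.91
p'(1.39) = -26.19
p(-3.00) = 118.00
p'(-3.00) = -111.00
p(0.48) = -0.88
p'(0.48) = -5.76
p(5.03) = -523.14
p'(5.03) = -306.61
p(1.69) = -23.38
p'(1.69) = -37.27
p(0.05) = 0.85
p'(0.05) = -3.03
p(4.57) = -394.49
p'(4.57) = -253.62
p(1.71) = -24.13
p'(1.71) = -38.09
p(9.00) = -2942.00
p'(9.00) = -975.00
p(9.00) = -2942.00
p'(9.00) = -975.00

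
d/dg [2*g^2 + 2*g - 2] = 4*g + 2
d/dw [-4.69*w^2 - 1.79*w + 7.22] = -9.38*w - 1.79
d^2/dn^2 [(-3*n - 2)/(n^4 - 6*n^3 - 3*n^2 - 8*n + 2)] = 2*(4*(3*n + 2)*(-2*n^3 + 9*n^2 + 3*n + 4)^2 + 3*(4*n^3 - 18*n^2 - 6*n - (3*n + 2)*(-2*n^2 + 6*n + 1) - 8)*(-n^4 + 6*n^3 + 3*n^2 + 8*n - 2))/(-n^4 + 6*n^3 + 3*n^2 + 8*n - 2)^3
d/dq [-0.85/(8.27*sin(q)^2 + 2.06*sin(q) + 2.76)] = (14.059*sin(q) + 1.751)*cos(q)/(8.27*sin(q)^2 + 2.06*sin(q) + 2.76)^2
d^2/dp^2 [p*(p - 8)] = 2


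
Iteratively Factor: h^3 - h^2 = (h)*(h^2 - h) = h*(h - 1)*(h)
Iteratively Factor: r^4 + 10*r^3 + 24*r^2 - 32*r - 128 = (r + 4)*(r^3 + 6*r^2 - 32) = (r + 4)^2*(r^2 + 2*r - 8) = (r - 2)*(r + 4)^2*(r + 4)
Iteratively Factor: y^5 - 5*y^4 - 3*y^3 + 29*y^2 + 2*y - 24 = (y + 2)*(y^4 - 7*y^3 + 11*y^2 + 7*y - 12) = (y - 3)*(y + 2)*(y^3 - 4*y^2 - y + 4) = (y - 3)*(y + 1)*(y + 2)*(y^2 - 5*y + 4) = (y - 3)*(y - 1)*(y + 1)*(y + 2)*(y - 4)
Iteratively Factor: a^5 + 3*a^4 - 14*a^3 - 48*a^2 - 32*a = (a + 4)*(a^4 - a^3 - 10*a^2 - 8*a) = (a + 2)*(a + 4)*(a^3 - 3*a^2 - 4*a) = (a - 4)*(a + 2)*(a + 4)*(a^2 + a) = a*(a - 4)*(a + 2)*(a + 4)*(a + 1)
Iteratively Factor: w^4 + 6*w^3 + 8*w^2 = (w + 2)*(w^3 + 4*w^2) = (w + 2)*(w + 4)*(w^2) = w*(w + 2)*(w + 4)*(w)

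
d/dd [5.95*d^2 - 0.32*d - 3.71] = 11.9*d - 0.32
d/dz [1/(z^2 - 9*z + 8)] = (9 - 2*z)/(z^2 - 9*z + 8)^2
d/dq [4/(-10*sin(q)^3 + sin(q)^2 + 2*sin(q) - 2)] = 8*(15*sin(q)^2 - sin(q) - 1)*cos(q)/(10*sin(q)^3 - sin(q)^2 - 2*sin(q) + 2)^2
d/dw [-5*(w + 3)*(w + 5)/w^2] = 10*(4*w + 15)/w^3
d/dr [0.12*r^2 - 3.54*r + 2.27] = 0.24*r - 3.54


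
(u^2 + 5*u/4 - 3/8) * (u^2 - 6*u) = u^4 - 19*u^3/4 - 63*u^2/8 + 9*u/4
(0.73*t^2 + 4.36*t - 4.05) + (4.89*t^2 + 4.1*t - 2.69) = 5.62*t^2 + 8.46*t - 6.74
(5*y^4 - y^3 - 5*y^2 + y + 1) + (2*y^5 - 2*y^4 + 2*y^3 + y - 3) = 2*y^5 + 3*y^4 + y^3 - 5*y^2 + 2*y - 2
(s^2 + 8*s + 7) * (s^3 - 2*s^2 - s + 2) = s^5 + 6*s^4 - 10*s^3 - 20*s^2 + 9*s + 14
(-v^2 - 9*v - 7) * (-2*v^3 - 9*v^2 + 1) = 2*v^5 + 27*v^4 + 95*v^3 + 62*v^2 - 9*v - 7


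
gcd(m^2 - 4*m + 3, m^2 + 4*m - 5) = m - 1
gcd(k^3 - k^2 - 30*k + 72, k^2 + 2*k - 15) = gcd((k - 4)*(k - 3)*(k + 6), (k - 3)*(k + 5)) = k - 3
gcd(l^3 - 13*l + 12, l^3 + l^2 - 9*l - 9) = l - 3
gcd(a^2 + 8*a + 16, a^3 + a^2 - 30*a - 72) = a + 4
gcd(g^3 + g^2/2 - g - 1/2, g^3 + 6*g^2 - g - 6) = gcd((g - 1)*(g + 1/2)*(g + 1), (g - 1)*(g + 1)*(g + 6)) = g^2 - 1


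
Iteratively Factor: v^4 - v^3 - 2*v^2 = (v)*(v^3 - v^2 - 2*v) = v*(v + 1)*(v^2 - 2*v) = v^2*(v + 1)*(v - 2)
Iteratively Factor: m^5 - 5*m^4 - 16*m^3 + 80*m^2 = (m + 4)*(m^4 - 9*m^3 + 20*m^2) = (m - 5)*(m + 4)*(m^3 - 4*m^2) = m*(m - 5)*(m + 4)*(m^2 - 4*m) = m*(m - 5)*(m - 4)*(m + 4)*(m)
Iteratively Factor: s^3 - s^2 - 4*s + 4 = (s - 1)*(s^2 - 4) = (s - 1)*(s + 2)*(s - 2)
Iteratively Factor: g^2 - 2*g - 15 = (g + 3)*(g - 5)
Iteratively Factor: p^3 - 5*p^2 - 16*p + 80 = (p - 5)*(p^2 - 16) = (p - 5)*(p + 4)*(p - 4)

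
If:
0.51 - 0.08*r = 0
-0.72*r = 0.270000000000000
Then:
No Solution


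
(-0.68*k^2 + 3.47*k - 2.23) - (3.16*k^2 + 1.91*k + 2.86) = -3.84*k^2 + 1.56*k - 5.09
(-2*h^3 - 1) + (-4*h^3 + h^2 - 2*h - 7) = -6*h^3 + h^2 - 2*h - 8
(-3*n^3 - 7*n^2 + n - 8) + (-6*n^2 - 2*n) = -3*n^3 - 13*n^2 - n - 8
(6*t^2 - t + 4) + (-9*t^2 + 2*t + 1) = -3*t^2 + t + 5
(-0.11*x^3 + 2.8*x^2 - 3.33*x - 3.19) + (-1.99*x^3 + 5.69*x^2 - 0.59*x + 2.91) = -2.1*x^3 + 8.49*x^2 - 3.92*x - 0.28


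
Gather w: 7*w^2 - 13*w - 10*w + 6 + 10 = 7*w^2 - 23*w + 16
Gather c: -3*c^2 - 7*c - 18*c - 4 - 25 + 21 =-3*c^2 - 25*c - 8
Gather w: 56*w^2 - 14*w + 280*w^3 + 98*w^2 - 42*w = 280*w^3 + 154*w^2 - 56*w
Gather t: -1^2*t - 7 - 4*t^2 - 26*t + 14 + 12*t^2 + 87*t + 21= 8*t^2 + 60*t + 28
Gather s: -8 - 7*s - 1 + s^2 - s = s^2 - 8*s - 9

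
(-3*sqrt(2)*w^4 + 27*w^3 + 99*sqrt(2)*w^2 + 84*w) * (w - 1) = -3*sqrt(2)*w^5 + 3*sqrt(2)*w^4 + 27*w^4 - 27*w^3 + 99*sqrt(2)*w^3 - 99*sqrt(2)*w^2 + 84*w^2 - 84*w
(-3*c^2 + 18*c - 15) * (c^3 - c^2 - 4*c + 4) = -3*c^5 + 21*c^4 - 21*c^3 - 69*c^2 + 132*c - 60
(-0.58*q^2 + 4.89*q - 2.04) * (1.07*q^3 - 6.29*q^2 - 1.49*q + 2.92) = -0.6206*q^5 + 8.8805*q^4 - 32.0767*q^3 + 3.8519*q^2 + 17.3184*q - 5.9568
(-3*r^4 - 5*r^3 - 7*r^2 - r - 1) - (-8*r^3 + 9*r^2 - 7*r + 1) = -3*r^4 + 3*r^3 - 16*r^2 + 6*r - 2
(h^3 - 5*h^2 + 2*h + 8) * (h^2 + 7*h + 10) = h^5 + 2*h^4 - 23*h^3 - 28*h^2 + 76*h + 80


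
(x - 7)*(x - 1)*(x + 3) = x^3 - 5*x^2 - 17*x + 21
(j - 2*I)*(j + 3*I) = j^2 + I*j + 6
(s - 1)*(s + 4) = s^2 + 3*s - 4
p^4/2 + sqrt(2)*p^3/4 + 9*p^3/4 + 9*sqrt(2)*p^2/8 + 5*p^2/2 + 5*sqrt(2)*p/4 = p*(p/2 + 1)*(p + 5/2)*(p + sqrt(2)/2)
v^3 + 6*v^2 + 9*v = v*(v + 3)^2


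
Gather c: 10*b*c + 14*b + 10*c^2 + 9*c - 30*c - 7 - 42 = 14*b + 10*c^2 + c*(10*b - 21) - 49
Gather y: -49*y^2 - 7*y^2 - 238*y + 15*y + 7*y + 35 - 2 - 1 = -56*y^2 - 216*y + 32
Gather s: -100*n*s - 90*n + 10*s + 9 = -90*n + s*(10 - 100*n) + 9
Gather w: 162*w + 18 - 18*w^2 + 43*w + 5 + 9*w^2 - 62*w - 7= -9*w^2 + 143*w + 16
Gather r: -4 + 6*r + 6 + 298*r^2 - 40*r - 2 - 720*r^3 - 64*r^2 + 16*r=-720*r^3 + 234*r^2 - 18*r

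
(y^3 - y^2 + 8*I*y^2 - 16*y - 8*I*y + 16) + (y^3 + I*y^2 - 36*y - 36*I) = 2*y^3 - y^2 + 9*I*y^2 - 52*y - 8*I*y + 16 - 36*I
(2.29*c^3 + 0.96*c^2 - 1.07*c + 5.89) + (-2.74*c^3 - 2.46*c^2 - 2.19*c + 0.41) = -0.45*c^3 - 1.5*c^2 - 3.26*c + 6.3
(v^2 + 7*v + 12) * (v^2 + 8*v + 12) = v^4 + 15*v^3 + 80*v^2 + 180*v + 144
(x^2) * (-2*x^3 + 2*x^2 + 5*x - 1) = -2*x^5 + 2*x^4 + 5*x^3 - x^2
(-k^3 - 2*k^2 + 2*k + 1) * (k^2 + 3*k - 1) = -k^5 - 5*k^4 - 3*k^3 + 9*k^2 + k - 1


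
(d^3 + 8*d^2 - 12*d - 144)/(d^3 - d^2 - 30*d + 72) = (d + 6)/(d - 3)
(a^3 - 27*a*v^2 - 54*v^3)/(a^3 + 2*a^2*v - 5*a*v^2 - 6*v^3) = (-a^2 + 3*a*v + 18*v^2)/(-a^2 + a*v + 2*v^2)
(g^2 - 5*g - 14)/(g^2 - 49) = (g + 2)/(g + 7)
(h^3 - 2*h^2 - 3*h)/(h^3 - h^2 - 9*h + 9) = h*(h + 1)/(h^2 + 2*h - 3)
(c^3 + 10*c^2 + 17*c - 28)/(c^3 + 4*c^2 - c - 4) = (c + 7)/(c + 1)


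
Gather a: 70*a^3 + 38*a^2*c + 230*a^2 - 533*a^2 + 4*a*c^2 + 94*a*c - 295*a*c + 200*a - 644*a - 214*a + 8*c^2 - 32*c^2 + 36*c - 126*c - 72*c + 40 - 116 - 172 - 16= 70*a^3 + a^2*(38*c - 303) + a*(4*c^2 - 201*c - 658) - 24*c^2 - 162*c - 264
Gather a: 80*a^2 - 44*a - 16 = 80*a^2 - 44*a - 16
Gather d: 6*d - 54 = 6*d - 54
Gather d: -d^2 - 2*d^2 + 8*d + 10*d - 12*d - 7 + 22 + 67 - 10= -3*d^2 + 6*d + 72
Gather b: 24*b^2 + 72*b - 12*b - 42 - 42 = 24*b^2 + 60*b - 84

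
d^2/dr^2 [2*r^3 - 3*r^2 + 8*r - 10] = 12*r - 6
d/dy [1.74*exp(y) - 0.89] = 1.74*exp(y)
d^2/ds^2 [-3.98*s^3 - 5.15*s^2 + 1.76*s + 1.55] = -23.88*s - 10.3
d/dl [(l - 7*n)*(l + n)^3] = 4*(l - 5*n)*(l + n)^2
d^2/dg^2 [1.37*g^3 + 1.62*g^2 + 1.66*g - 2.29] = 8.22*g + 3.24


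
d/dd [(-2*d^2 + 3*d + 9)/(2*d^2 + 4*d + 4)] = (-7*d^2 - 26*d - 12)/(2*(d^4 + 4*d^3 + 8*d^2 + 8*d + 4))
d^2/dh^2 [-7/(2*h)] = -7/h^3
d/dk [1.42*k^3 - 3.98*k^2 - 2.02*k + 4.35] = 4.26*k^2 - 7.96*k - 2.02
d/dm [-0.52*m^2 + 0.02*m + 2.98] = 0.02 - 1.04*m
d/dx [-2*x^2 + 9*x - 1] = 9 - 4*x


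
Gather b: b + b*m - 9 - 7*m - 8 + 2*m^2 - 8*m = b*(m + 1) + 2*m^2 - 15*m - 17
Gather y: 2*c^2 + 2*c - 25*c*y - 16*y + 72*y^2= 2*c^2 + 2*c + 72*y^2 + y*(-25*c - 16)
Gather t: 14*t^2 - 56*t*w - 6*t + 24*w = 14*t^2 + t*(-56*w - 6) + 24*w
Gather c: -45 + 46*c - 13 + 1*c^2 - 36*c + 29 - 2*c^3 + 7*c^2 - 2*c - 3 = -2*c^3 + 8*c^2 + 8*c - 32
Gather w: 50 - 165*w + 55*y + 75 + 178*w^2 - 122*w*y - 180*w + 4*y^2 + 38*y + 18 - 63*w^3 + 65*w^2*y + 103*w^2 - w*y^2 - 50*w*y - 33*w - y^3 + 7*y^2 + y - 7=-63*w^3 + w^2*(65*y + 281) + w*(-y^2 - 172*y - 378) - y^3 + 11*y^2 + 94*y + 136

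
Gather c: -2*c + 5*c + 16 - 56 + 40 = 3*c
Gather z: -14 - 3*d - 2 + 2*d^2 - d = 2*d^2 - 4*d - 16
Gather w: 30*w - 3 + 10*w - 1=40*w - 4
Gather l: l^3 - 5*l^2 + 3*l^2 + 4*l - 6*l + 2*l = l^3 - 2*l^2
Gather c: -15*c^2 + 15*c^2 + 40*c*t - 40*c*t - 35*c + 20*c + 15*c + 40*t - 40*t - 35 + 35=0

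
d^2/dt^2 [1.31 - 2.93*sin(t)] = 2.93*sin(t)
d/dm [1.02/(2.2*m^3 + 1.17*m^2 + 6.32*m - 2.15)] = (-6.732*m^2 - 2.3868*m - 6.4464)/(2.2*m^3 + 1.17*m^2 + 6.32*m - 2.15)^2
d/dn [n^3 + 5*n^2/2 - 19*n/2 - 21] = 3*n^2 + 5*n - 19/2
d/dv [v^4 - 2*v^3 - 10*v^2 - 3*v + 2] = 4*v^3 - 6*v^2 - 20*v - 3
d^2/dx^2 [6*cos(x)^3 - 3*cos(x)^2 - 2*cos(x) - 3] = -5*cos(x)/2 + 6*cos(2*x) - 27*cos(3*x)/2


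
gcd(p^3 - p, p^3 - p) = p^3 - p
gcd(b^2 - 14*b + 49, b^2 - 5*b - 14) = b - 7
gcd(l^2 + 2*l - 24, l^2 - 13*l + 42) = 1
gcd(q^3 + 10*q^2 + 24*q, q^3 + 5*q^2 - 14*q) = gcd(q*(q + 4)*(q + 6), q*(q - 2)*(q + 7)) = q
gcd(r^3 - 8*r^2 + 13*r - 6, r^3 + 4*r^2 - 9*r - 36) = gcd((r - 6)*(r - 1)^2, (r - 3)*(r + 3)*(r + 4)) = 1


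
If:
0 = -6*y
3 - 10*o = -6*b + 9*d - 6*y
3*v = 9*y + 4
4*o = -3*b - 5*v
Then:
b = -4*o/3 - 20/9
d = -2*o - 31/27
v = 4/3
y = 0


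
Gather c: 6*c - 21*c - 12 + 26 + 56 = 70 - 15*c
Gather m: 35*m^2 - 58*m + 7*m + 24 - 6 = 35*m^2 - 51*m + 18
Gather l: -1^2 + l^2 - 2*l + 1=l^2 - 2*l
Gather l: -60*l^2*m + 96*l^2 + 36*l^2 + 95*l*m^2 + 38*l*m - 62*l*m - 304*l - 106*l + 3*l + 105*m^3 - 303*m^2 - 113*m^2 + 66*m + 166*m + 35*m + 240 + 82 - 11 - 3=l^2*(132 - 60*m) + l*(95*m^2 - 24*m - 407) + 105*m^3 - 416*m^2 + 267*m + 308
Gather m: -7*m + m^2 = m^2 - 7*m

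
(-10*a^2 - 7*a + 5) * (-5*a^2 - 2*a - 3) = 50*a^4 + 55*a^3 + 19*a^2 + 11*a - 15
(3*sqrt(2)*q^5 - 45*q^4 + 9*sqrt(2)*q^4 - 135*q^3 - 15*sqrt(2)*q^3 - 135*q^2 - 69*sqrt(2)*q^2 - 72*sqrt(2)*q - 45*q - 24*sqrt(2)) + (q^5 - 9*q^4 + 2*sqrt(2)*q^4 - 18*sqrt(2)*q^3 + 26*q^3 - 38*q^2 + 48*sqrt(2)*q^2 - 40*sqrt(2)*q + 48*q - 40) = q^5 + 3*sqrt(2)*q^5 - 54*q^4 + 11*sqrt(2)*q^4 - 109*q^3 - 33*sqrt(2)*q^3 - 173*q^2 - 21*sqrt(2)*q^2 - 112*sqrt(2)*q + 3*q - 40 - 24*sqrt(2)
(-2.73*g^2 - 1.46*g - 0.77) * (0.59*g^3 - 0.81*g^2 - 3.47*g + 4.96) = -1.6107*g^5 + 1.3499*g^4 + 10.2014*g^3 - 7.8509*g^2 - 4.5697*g - 3.8192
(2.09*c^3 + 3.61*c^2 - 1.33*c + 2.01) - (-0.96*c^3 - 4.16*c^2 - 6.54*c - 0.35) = 3.05*c^3 + 7.77*c^2 + 5.21*c + 2.36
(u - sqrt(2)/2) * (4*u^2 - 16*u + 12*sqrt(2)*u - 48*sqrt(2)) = 4*u^3 - 16*u^2 + 10*sqrt(2)*u^2 - 40*sqrt(2)*u - 12*u + 48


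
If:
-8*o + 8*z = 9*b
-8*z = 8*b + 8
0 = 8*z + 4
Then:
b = -1/2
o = 1/16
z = -1/2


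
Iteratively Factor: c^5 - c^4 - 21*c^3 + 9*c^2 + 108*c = (c + 3)*(c^4 - 4*c^3 - 9*c^2 + 36*c) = c*(c + 3)*(c^3 - 4*c^2 - 9*c + 36) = c*(c + 3)^2*(c^2 - 7*c + 12) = c*(c - 3)*(c + 3)^2*(c - 4)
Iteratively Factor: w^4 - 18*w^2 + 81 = (w - 3)*(w^3 + 3*w^2 - 9*w - 27) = (w - 3)*(w + 3)*(w^2 - 9) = (w - 3)*(w + 3)^2*(w - 3)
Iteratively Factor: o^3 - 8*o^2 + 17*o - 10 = (o - 1)*(o^2 - 7*o + 10) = (o - 5)*(o - 1)*(o - 2)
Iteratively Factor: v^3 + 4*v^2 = (v)*(v^2 + 4*v) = v^2*(v + 4)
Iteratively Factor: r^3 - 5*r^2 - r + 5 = (r - 1)*(r^2 - 4*r - 5) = (r - 1)*(r + 1)*(r - 5)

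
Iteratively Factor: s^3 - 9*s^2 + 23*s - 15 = (s - 3)*(s^2 - 6*s + 5) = (s - 5)*(s - 3)*(s - 1)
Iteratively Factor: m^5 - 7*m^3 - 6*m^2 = (m + 1)*(m^4 - m^3 - 6*m^2) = (m - 3)*(m + 1)*(m^3 + 2*m^2) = m*(m - 3)*(m + 1)*(m^2 + 2*m) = m*(m - 3)*(m + 1)*(m + 2)*(m)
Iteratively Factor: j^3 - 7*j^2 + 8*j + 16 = (j - 4)*(j^2 - 3*j - 4) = (j - 4)*(j + 1)*(j - 4)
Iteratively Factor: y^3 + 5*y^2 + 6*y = (y + 3)*(y^2 + 2*y) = (y + 2)*(y + 3)*(y)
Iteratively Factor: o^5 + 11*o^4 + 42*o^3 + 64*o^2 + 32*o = (o)*(o^4 + 11*o^3 + 42*o^2 + 64*o + 32) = o*(o + 1)*(o^3 + 10*o^2 + 32*o + 32) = o*(o + 1)*(o + 4)*(o^2 + 6*o + 8) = o*(o + 1)*(o + 4)^2*(o + 2)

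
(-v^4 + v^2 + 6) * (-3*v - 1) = 3*v^5 + v^4 - 3*v^3 - v^2 - 18*v - 6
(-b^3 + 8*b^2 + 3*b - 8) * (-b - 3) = b^4 - 5*b^3 - 27*b^2 - b + 24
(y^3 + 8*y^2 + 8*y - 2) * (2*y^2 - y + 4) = 2*y^5 + 15*y^4 + 12*y^3 + 20*y^2 + 34*y - 8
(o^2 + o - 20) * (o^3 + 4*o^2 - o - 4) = o^5 + 5*o^4 - 17*o^3 - 85*o^2 + 16*o + 80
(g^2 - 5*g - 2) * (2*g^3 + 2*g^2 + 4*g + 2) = 2*g^5 - 8*g^4 - 10*g^3 - 22*g^2 - 18*g - 4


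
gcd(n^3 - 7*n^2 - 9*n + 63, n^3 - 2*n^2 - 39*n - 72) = n + 3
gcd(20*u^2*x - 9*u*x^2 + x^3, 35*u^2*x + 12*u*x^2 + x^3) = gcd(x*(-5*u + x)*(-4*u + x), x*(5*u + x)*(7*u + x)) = x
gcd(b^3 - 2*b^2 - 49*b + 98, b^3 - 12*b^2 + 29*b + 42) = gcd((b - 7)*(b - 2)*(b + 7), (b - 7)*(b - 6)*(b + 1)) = b - 7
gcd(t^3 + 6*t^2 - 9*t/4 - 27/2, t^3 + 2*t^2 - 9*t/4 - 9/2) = t^2 - 9/4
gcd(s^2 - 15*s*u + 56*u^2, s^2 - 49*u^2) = s - 7*u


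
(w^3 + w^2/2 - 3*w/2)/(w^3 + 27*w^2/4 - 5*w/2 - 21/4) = 2*w*(2*w + 3)/(4*w^2 + 31*w + 21)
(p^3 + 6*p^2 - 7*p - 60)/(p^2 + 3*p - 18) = (p^2 + 9*p + 20)/(p + 6)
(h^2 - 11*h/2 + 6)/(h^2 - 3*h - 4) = (h - 3/2)/(h + 1)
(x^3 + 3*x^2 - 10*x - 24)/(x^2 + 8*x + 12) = (x^2 + x - 12)/(x + 6)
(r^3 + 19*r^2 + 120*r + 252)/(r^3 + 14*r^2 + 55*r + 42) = (r + 6)/(r + 1)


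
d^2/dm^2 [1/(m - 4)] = 2/(m - 4)^3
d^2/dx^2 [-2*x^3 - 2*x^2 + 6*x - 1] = -12*x - 4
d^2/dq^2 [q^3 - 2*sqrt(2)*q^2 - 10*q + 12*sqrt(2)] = 6*q - 4*sqrt(2)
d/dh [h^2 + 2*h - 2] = 2*h + 2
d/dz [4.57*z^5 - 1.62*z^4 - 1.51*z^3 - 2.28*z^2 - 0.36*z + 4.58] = 22.85*z^4 - 6.48*z^3 - 4.53*z^2 - 4.56*z - 0.36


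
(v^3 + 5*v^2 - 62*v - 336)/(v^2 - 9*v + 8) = (v^2 + 13*v + 42)/(v - 1)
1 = 1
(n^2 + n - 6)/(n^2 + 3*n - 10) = (n + 3)/(n + 5)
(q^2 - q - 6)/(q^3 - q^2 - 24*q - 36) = (q - 3)/(q^2 - 3*q - 18)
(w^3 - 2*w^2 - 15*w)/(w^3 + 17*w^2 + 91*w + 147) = w*(w - 5)/(w^2 + 14*w + 49)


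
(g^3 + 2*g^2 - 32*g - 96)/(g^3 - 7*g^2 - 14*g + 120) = (g + 4)/(g - 5)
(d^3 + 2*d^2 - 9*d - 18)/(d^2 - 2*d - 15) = (d^2 - d - 6)/(d - 5)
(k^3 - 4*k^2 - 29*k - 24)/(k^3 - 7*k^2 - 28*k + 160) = (k^2 + 4*k + 3)/(k^2 + k - 20)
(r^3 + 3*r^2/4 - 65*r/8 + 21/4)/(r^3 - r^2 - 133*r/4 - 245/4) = (4*r^2 - 11*r + 6)/(2*(2*r^2 - 9*r - 35))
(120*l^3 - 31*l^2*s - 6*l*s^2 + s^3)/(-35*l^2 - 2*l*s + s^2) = (24*l^2 - 11*l*s + s^2)/(-7*l + s)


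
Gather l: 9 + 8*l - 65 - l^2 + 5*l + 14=-l^2 + 13*l - 42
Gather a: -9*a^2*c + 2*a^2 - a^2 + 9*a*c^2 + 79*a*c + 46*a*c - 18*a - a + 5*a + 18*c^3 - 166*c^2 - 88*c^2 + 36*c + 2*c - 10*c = a^2*(1 - 9*c) + a*(9*c^2 + 125*c - 14) + 18*c^3 - 254*c^2 + 28*c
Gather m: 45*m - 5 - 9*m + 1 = 36*m - 4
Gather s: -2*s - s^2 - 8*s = -s^2 - 10*s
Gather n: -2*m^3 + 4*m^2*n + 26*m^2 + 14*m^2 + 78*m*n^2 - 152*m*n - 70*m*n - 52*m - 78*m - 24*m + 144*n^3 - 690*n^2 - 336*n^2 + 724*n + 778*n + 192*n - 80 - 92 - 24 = -2*m^3 + 40*m^2 - 154*m + 144*n^3 + n^2*(78*m - 1026) + n*(4*m^2 - 222*m + 1694) - 196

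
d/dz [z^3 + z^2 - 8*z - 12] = 3*z^2 + 2*z - 8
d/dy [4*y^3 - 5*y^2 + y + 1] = 12*y^2 - 10*y + 1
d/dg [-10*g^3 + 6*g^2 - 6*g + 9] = -30*g^2 + 12*g - 6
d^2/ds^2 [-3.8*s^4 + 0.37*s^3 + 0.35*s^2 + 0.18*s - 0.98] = -45.6*s^2 + 2.22*s + 0.7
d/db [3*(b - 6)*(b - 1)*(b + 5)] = 9*b^2 - 12*b - 87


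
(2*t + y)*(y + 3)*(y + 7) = 2*t*y^2 + 20*t*y + 42*t + y^3 + 10*y^2 + 21*y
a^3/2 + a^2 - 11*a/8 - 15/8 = (a/2 + 1/2)*(a - 3/2)*(a + 5/2)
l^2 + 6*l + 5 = (l + 1)*(l + 5)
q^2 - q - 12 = (q - 4)*(q + 3)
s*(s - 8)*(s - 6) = s^3 - 14*s^2 + 48*s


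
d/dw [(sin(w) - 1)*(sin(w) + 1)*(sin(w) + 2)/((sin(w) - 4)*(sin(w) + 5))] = (sin(w)^4 + 2*sin(w)^3 - 57*sin(w)^2 - 76*sin(w) + 22)*cos(w)/((sin(w) - 4)^2*(sin(w) + 5)^2)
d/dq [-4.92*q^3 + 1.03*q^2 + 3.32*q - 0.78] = -14.76*q^2 + 2.06*q + 3.32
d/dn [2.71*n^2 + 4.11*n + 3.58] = 5.42*n + 4.11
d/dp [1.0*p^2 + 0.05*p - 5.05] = 2.0*p + 0.05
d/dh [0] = 0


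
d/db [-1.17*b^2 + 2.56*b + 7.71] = 2.56 - 2.34*b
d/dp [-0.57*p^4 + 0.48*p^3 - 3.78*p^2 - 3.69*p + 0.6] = -2.28*p^3 + 1.44*p^2 - 7.56*p - 3.69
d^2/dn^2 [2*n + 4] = 0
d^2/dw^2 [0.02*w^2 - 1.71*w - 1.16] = 0.0400000000000000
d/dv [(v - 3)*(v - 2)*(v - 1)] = 3*v^2 - 12*v + 11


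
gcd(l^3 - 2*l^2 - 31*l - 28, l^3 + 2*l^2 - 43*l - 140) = l^2 - 3*l - 28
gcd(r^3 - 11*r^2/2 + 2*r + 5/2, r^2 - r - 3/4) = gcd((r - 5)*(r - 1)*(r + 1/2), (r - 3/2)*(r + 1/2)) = r + 1/2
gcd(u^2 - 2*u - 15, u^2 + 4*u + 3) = u + 3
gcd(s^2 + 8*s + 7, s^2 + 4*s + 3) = s + 1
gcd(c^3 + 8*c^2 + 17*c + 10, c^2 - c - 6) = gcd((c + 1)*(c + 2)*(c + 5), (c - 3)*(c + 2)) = c + 2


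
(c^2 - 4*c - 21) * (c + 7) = c^3 + 3*c^2 - 49*c - 147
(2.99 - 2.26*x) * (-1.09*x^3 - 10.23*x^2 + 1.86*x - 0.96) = 2.4634*x^4 + 19.8607*x^3 - 34.7913*x^2 + 7.731*x - 2.8704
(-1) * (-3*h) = 3*h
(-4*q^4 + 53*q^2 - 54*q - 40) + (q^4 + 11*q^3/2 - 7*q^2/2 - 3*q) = -3*q^4 + 11*q^3/2 + 99*q^2/2 - 57*q - 40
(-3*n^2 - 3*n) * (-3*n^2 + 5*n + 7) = 9*n^4 - 6*n^3 - 36*n^2 - 21*n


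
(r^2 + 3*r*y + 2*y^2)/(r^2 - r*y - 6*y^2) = (-r - y)/(-r + 3*y)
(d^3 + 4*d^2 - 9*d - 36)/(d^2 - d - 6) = (d^2 + 7*d + 12)/(d + 2)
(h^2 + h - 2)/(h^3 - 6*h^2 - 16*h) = (h - 1)/(h*(h - 8))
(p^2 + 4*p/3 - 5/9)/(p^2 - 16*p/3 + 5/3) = (p + 5/3)/(p - 5)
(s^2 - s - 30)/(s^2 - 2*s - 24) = (s + 5)/(s + 4)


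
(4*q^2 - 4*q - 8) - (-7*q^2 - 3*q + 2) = 11*q^2 - q - 10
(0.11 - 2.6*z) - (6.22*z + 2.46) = -8.82*z - 2.35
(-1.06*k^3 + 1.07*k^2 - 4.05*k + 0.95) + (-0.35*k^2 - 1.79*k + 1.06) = -1.06*k^3 + 0.72*k^2 - 5.84*k + 2.01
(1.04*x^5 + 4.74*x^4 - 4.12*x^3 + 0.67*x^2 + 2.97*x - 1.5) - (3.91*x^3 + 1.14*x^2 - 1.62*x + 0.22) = 1.04*x^5 + 4.74*x^4 - 8.03*x^3 - 0.47*x^2 + 4.59*x - 1.72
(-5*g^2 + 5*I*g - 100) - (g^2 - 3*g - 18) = -6*g^2 + 3*g + 5*I*g - 82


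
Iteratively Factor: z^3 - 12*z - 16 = (z - 4)*(z^2 + 4*z + 4) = (z - 4)*(z + 2)*(z + 2)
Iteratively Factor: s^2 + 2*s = (s + 2)*(s)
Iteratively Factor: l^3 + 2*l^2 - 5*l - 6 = (l - 2)*(l^2 + 4*l + 3) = (l - 2)*(l + 3)*(l + 1)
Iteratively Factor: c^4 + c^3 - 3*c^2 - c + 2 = (c - 1)*(c^3 + 2*c^2 - c - 2) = (c - 1)*(c + 2)*(c^2 - 1) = (c - 1)^2*(c + 2)*(c + 1)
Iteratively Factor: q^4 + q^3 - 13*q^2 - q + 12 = (q + 1)*(q^3 - 13*q + 12) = (q + 1)*(q + 4)*(q^2 - 4*q + 3) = (q - 3)*(q + 1)*(q + 4)*(q - 1)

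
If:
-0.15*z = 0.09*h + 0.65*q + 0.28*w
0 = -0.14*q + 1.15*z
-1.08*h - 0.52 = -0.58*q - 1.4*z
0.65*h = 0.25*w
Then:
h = -0.26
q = 0.32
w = -0.68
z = 0.04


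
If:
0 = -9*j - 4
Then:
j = -4/9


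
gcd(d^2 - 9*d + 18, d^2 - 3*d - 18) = d - 6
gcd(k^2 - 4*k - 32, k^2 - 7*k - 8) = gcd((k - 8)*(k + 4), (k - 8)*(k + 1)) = k - 8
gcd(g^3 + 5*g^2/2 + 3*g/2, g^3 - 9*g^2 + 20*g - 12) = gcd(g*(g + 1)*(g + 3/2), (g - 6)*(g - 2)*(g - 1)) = 1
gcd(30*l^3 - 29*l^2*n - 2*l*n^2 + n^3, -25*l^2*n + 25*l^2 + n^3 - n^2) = 5*l + n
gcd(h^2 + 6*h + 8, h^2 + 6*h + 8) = h^2 + 6*h + 8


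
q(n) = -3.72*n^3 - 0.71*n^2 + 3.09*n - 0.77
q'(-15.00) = -2486.61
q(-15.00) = 12348.13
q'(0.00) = 3.09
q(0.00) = -0.77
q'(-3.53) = -130.96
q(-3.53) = 143.11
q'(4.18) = -197.84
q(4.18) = -271.95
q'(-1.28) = -13.38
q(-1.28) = 1.91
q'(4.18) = -197.84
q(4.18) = -271.95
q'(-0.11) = 3.11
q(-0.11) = -1.11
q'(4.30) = -209.36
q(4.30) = -296.38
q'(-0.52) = 0.81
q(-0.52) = -2.05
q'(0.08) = 2.90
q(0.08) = -0.53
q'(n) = -11.16*n^2 - 1.42*n + 3.09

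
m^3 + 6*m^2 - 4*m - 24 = (m - 2)*(m + 2)*(m + 6)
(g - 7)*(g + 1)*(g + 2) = g^3 - 4*g^2 - 19*g - 14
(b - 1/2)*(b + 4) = b^2 + 7*b/2 - 2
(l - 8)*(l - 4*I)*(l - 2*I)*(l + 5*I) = l^4 - 8*l^3 - I*l^3 + 22*l^2 + 8*I*l^2 - 176*l - 40*I*l + 320*I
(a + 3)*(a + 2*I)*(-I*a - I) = -I*a^3 + 2*a^2 - 4*I*a^2 + 8*a - 3*I*a + 6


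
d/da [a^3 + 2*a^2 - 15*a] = 3*a^2 + 4*a - 15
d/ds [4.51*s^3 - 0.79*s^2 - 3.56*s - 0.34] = 13.53*s^2 - 1.58*s - 3.56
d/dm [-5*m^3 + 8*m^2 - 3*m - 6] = -15*m^2 + 16*m - 3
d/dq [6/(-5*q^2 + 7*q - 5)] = 6*(10*q - 7)/(5*q^2 - 7*q + 5)^2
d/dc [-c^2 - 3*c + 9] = -2*c - 3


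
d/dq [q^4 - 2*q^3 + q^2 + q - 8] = 4*q^3 - 6*q^2 + 2*q + 1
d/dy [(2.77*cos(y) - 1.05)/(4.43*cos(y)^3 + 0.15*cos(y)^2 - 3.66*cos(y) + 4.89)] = (24.5422*cos(y)^3 - 13.539*cos(y)^2 - 0.315*cos(y) - 9.7023)*sin(y)/(19.6249*cos(y)^6 + 1.329*cos(y)^5 - 32.4051*cos(y)^4 + 42.2274*cos(y)^3 + 14.8626*cos(y)^2 - 35.7948*cos(y) + 23.9121)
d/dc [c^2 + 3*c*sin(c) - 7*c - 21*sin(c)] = 3*c*cos(c) + 2*c + 3*sin(c) - 21*cos(c) - 7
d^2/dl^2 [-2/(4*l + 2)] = -8/(2*l + 1)^3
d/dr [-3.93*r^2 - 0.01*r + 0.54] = -7.86*r - 0.01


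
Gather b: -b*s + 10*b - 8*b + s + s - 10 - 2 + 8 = b*(2 - s) + 2*s - 4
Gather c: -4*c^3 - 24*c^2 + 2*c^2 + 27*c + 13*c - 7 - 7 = -4*c^3 - 22*c^2 + 40*c - 14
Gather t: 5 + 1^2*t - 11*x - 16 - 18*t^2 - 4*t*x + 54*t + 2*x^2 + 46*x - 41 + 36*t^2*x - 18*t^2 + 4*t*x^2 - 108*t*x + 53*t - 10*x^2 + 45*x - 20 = t^2*(36*x - 36) + t*(4*x^2 - 112*x + 108) - 8*x^2 + 80*x - 72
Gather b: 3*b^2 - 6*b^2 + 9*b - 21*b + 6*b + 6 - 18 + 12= -3*b^2 - 6*b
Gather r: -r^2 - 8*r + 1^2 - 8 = -r^2 - 8*r - 7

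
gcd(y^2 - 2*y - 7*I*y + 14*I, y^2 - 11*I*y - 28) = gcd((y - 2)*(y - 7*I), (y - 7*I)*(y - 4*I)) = y - 7*I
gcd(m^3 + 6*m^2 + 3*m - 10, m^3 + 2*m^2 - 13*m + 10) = m^2 + 4*m - 5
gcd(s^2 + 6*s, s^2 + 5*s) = s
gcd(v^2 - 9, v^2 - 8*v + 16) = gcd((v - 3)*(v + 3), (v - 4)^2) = 1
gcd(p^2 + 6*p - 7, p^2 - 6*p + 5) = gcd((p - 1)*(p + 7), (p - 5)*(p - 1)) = p - 1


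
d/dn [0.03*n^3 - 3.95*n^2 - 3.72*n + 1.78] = 0.09*n^2 - 7.9*n - 3.72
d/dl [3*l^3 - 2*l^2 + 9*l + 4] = 9*l^2 - 4*l + 9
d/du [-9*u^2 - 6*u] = -18*u - 6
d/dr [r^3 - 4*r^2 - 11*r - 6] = 3*r^2 - 8*r - 11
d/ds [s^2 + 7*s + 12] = 2*s + 7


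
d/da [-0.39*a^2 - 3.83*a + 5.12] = -0.78*a - 3.83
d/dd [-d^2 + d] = 1 - 2*d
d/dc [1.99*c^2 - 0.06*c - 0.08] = 3.98*c - 0.06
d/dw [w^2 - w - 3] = 2*w - 1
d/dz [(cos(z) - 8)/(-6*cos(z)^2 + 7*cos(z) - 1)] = (6*sin(z)^2 + 96*cos(z) - 61)*sin(z)/(6*cos(z)^2 - 7*cos(z) + 1)^2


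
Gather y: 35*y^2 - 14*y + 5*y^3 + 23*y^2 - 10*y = 5*y^3 + 58*y^2 - 24*y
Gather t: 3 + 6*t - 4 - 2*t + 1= 4*t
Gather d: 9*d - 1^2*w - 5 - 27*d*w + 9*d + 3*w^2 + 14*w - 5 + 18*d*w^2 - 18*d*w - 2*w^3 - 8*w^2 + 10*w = d*(18*w^2 - 45*w + 18) - 2*w^3 - 5*w^2 + 23*w - 10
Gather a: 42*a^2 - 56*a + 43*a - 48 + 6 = 42*a^2 - 13*a - 42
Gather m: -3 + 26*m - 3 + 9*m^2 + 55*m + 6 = 9*m^2 + 81*m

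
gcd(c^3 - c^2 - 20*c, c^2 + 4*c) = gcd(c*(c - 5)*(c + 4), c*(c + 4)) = c^2 + 4*c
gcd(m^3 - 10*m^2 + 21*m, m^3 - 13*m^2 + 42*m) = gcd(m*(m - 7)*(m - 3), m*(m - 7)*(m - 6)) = m^2 - 7*m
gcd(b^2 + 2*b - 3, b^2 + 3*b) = b + 3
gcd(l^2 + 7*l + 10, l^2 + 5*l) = l + 5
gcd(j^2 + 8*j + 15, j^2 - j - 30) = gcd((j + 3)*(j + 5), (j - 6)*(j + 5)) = j + 5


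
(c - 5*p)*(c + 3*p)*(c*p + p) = c^3*p - 2*c^2*p^2 + c^2*p - 15*c*p^3 - 2*c*p^2 - 15*p^3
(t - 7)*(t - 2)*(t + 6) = t^3 - 3*t^2 - 40*t + 84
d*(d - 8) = d^2 - 8*d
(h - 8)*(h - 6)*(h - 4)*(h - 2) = h^4 - 20*h^3 + 140*h^2 - 400*h + 384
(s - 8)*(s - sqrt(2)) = s^2 - 8*s - sqrt(2)*s + 8*sqrt(2)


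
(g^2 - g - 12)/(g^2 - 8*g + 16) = (g + 3)/(g - 4)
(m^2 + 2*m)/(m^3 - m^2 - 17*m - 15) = m*(m + 2)/(m^3 - m^2 - 17*m - 15)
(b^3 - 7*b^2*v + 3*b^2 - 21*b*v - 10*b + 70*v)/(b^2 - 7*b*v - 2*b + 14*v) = b + 5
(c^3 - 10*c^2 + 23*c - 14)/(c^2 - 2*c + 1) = (c^2 - 9*c + 14)/(c - 1)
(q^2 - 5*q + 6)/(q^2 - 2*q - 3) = (q - 2)/(q + 1)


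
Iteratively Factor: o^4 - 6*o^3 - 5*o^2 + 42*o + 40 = (o - 5)*(o^3 - o^2 - 10*o - 8) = (o - 5)*(o + 1)*(o^2 - 2*o - 8) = (o - 5)*(o + 1)*(o + 2)*(o - 4)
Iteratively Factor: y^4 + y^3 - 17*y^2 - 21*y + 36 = (y - 4)*(y^3 + 5*y^2 + 3*y - 9) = (y - 4)*(y + 3)*(y^2 + 2*y - 3) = (y - 4)*(y + 3)^2*(y - 1)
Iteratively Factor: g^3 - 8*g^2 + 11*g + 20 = (g - 5)*(g^2 - 3*g - 4) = (g - 5)*(g + 1)*(g - 4)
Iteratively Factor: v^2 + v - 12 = (v - 3)*(v + 4)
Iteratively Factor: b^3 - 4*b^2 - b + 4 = (b - 4)*(b^2 - 1) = (b - 4)*(b + 1)*(b - 1)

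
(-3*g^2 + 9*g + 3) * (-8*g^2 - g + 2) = 24*g^4 - 69*g^3 - 39*g^2 + 15*g + 6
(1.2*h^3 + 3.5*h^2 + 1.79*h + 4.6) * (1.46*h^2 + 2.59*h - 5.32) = 1.752*h^5 + 8.218*h^4 + 5.2944*h^3 - 7.2679*h^2 + 2.3912*h - 24.472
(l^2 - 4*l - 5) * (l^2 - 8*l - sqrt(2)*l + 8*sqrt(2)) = l^4 - 12*l^3 - sqrt(2)*l^3 + 12*sqrt(2)*l^2 + 27*l^2 - 27*sqrt(2)*l + 40*l - 40*sqrt(2)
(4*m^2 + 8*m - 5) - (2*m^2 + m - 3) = 2*m^2 + 7*m - 2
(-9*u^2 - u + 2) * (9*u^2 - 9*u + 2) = -81*u^4 + 72*u^3 + 9*u^2 - 20*u + 4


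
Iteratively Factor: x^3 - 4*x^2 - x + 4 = (x - 1)*(x^2 - 3*x - 4) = (x - 1)*(x + 1)*(x - 4)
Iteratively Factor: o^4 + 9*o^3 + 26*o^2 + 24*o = (o + 4)*(o^3 + 5*o^2 + 6*o) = (o + 2)*(o + 4)*(o^2 + 3*o) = o*(o + 2)*(o + 4)*(o + 3)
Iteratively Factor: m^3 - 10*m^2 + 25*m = (m - 5)*(m^2 - 5*m) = m*(m - 5)*(m - 5)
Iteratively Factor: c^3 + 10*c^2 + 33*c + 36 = (c + 3)*(c^2 + 7*c + 12) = (c + 3)^2*(c + 4)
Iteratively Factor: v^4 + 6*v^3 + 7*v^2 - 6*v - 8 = (v + 4)*(v^3 + 2*v^2 - v - 2) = (v + 2)*(v + 4)*(v^2 - 1) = (v + 1)*(v + 2)*(v + 4)*(v - 1)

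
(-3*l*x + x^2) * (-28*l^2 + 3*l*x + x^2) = 84*l^3*x - 37*l^2*x^2 + x^4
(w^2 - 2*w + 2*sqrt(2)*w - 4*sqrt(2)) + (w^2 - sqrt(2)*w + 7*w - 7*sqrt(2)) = 2*w^2 + sqrt(2)*w + 5*w - 11*sqrt(2)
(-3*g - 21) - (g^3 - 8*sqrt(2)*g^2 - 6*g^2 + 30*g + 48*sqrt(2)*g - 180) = -g^3 + 6*g^2 + 8*sqrt(2)*g^2 - 48*sqrt(2)*g - 33*g + 159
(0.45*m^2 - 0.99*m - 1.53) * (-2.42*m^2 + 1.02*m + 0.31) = -1.089*m^4 + 2.8548*m^3 + 2.8323*m^2 - 1.8675*m - 0.4743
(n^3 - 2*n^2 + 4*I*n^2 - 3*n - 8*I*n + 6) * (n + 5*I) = n^4 - 2*n^3 + 9*I*n^3 - 23*n^2 - 18*I*n^2 + 46*n - 15*I*n + 30*I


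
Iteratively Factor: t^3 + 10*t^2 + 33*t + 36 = (t + 4)*(t^2 + 6*t + 9) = (t + 3)*(t + 4)*(t + 3)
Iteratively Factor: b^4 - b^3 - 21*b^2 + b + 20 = (b - 5)*(b^3 + 4*b^2 - b - 4) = (b - 5)*(b - 1)*(b^2 + 5*b + 4) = (b - 5)*(b - 1)*(b + 1)*(b + 4)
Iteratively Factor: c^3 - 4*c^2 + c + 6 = (c - 2)*(c^2 - 2*c - 3) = (c - 3)*(c - 2)*(c + 1)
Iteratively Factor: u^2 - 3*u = (u)*(u - 3)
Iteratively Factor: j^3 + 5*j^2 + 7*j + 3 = (j + 1)*(j^2 + 4*j + 3) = (j + 1)*(j + 3)*(j + 1)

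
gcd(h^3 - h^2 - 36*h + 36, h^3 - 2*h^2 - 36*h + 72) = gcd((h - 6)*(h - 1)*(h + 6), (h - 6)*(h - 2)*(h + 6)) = h^2 - 36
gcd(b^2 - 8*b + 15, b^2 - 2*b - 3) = b - 3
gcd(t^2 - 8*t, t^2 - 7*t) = t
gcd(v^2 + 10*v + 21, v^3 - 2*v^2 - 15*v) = v + 3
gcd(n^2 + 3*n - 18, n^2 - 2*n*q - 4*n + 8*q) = 1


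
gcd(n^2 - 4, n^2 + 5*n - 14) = n - 2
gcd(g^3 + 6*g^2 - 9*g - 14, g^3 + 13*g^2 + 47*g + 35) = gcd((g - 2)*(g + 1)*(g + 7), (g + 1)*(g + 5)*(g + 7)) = g^2 + 8*g + 7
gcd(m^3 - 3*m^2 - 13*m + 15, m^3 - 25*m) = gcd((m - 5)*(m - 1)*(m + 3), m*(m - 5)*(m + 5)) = m - 5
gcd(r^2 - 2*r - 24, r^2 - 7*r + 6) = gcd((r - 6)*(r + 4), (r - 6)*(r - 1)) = r - 6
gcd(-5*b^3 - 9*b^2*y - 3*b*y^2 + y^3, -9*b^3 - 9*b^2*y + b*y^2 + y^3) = b + y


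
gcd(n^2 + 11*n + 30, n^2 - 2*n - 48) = n + 6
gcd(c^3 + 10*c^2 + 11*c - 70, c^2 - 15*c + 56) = 1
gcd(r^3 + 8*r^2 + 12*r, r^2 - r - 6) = r + 2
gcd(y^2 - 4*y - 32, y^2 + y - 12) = y + 4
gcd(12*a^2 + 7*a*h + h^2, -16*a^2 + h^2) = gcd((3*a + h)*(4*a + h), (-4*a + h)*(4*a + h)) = 4*a + h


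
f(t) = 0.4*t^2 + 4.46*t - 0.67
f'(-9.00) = -2.74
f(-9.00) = -8.41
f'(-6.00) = -0.34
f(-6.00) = -13.03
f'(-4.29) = 1.03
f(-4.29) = -12.44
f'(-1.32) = 3.40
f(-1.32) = -5.86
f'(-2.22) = 2.68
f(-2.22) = -8.60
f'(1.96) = 6.03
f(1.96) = 9.61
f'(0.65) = 4.98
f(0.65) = 2.40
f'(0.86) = 5.15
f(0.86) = 3.46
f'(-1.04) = 3.63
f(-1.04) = -4.88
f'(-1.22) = 3.48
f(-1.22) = -5.52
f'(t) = 0.8*t + 4.46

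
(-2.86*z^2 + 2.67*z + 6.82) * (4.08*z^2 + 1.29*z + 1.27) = -11.6688*z^4 + 7.2042*z^3 + 27.6377*z^2 + 12.1887*z + 8.6614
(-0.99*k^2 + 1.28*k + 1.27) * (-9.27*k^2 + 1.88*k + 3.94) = 9.1773*k^4 - 13.7268*k^3 - 13.2671*k^2 + 7.4308*k + 5.0038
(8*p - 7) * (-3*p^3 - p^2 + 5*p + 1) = -24*p^4 + 13*p^3 + 47*p^2 - 27*p - 7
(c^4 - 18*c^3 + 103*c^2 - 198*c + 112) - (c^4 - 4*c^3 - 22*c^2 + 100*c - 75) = -14*c^3 + 125*c^2 - 298*c + 187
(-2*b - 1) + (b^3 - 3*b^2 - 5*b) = b^3 - 3*b^2 - 7*b - 1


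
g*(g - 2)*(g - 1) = g^3 - 3*g^2 + 2*g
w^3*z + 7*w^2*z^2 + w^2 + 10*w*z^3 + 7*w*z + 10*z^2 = (w + 2*z)*(w + 5*z)*(w*z + 1)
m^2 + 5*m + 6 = (m + 2)*(m + 3)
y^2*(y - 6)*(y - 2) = y^4 - 8*y^3 + 12*y^2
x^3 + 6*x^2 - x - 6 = (x - 1)*(x + 1)*(x + 6)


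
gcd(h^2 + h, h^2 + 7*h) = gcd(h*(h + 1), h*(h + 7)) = h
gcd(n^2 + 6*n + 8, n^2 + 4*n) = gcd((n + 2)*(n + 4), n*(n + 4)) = n + 4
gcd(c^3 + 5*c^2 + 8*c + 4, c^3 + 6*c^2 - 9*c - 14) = c + 1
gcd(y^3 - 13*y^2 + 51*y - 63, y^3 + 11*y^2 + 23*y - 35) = 1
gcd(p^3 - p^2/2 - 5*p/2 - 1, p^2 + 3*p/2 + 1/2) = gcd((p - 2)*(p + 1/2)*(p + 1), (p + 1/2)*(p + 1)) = p^2 + 3*p/2 + 1/2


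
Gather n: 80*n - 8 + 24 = 80*n + 16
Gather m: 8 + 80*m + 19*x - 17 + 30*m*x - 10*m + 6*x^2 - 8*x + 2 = m*(30*x + 70) + 6*x^2 + 11*x - 7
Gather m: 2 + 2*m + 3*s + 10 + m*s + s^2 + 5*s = m*(s + 2) + s^2 + 8*s + 12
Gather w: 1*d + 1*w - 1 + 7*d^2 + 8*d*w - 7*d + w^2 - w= 7*d^2 + 8*d*w - 6*d + w^2 - 1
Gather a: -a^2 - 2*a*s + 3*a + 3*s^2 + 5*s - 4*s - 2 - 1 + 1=-a^2 + a*(3 - 2*s) + 3*s^2 + s - 2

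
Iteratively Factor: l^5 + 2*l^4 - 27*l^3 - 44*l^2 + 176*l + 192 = (l - 3)*(l^4 + 5*l^3 - 12*l^2 - 80*l - 64) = (l - 4)*(l - 3)*(l^3 + 9*l^2 + 24*l + 16) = (l - 4)*(l - 3)*(l + 1)*(l^2 + 8*l + 16) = (l - 4)*(l - 3)*(l + 1)*(l + 4)*(l + 4)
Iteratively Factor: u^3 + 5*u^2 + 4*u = (u + 4)*(u^2 + u) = u*(u + 4)*(u + 1)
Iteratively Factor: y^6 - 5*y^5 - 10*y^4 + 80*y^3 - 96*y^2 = (y - 4)*(y^5 - y^4 - 14*y^3 + 24*y^2) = (y - 4)*(y - 2)*(y^4 + y^3 - 12*y^2) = (y - 4)*(y - 3)*(y - 2)*(y^3 + 4*y^2) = y*(y - 4)*(y - 3)*(y - 2)*(y^2 + 4*y) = y^2*(y - 4)*(y - 3)*(y - 2)*(y + 4)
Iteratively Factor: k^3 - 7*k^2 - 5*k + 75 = (k - 5)*(k^2 - 2*k - 15) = (k - 5)^2*(k + 3)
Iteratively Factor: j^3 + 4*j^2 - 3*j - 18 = (j - 2)*(j^2 + 6*j + 9) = (j - 2)*(j + 3)*(j + 3)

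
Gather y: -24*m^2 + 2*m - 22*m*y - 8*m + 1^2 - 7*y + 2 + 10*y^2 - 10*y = -24*m^2 - 6*m + 10*y^2 + y*(-22*m - 17) + 3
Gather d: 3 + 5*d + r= 5*d + r + 3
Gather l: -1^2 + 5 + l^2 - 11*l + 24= l^2 - 11*l + 28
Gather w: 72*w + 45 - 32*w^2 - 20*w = -32*w^2 + 52*w + 45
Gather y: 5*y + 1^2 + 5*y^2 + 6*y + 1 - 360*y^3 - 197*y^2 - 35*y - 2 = -360*y^3 - 192*y^2 - 24*y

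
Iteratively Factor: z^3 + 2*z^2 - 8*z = (z - 2)*(z^2 + 4*z) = z*(z - 2)*(z + 4)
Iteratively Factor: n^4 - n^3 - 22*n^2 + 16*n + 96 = (n - 3)*(n^3 + 2*n^2 - 16*n - 32) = (n - 3)*(n + 2)*(n^2 - 16) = (n - 4)*(n - 3)*(n + 2)*(n + 4)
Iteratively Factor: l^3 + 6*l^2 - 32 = (l + 4)*(l^2 + 2*l - 8) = (l + 4)^2*(l - 2)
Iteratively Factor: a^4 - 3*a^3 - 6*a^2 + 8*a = (a - 4)*(a^3 + a^2 - 2*a) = a*(a - 4)*(a^2 + a - 2) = a*(a - 4)*(a + 2)*(a - 1)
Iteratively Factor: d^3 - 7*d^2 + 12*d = (d - 4)*(d^2 - 3*d) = d*(d - 4)*(d - 3)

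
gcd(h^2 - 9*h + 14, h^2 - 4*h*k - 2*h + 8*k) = h - 2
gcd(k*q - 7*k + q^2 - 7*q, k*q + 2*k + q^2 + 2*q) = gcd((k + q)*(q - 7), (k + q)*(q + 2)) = k + q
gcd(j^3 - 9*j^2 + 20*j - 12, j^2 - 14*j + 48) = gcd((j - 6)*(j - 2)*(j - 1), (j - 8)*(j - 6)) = j - 6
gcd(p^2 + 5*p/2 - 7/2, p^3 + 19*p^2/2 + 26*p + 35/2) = p + 7/2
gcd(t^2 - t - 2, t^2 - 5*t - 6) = t + 1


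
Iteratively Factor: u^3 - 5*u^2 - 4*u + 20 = (u - 2)*(u^2 - 3*u - 10) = (u - 5)*(u - 2)*(u + 2)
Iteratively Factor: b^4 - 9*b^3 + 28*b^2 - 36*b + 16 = (b - 1)*(b^3 - 8*b^2 + 20*b - 16) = (b - 4)*(b - 1)*(b^2 - 4*b + 4) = (b - 4)*(b - 2)*(b - 1)*(b - 2)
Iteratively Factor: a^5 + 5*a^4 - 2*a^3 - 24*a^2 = (a)*(a^4 + 5*a^3 - 2*a^2 - 24*a) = a*(a + 3)*(a^3 + 2*a^2 - 8*a) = a*(a + 3)*(a + 4)*(a^2 - 2*a) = a*(a - 2)*(a + 3)*(a + 4)*(a)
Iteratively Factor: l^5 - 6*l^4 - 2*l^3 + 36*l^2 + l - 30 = (l + 2)*(l^4 - 8*l^3 + 14*l^2 + 8*l - 15) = (l - 3)*(l + 2)*(l^3 - 5*l^2 - l + 5) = (l - 5)*(l - 3)*(l + 2)*(l^2 - 1) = (l - 5)*(l - 3)*(l + 1)*(l + 2)*(l - 1)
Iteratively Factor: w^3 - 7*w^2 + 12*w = (w)*(w^2 - 7*w + 12) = w*(w - 4)*(w - 3)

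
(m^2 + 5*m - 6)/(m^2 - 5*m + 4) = (m + 6)/(m - 4)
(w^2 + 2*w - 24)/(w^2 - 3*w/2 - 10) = 2*(w + 6)/(2*w + 5)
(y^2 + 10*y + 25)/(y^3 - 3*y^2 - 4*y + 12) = (y^2 + 10*y + 25)/(y^3 - 3*y^2 - 4*y + 12)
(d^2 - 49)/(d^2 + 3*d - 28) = (d - 7)/(d - 4)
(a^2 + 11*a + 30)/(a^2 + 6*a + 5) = (a + 6)/(a + 1)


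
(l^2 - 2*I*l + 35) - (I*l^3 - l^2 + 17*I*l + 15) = -I*l^3 + 2*l^2 - 19*I*l + 20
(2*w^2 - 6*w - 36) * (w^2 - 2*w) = 2*w^4 - 10*w^3 - 24*w^2 + 72*w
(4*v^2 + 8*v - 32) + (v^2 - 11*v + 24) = 5*v^2 - 3*v - 8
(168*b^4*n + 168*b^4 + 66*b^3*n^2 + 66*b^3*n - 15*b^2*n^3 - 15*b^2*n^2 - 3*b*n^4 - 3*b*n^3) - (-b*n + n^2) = 168*b^4*n + 168*b^4 + 66*b^3*n^2 + 66*b^3*n - 15*b^2*n^3 - 15*b^2*n^2 - 3*b*n^4 - 3*b*n^3 + b*n - n^2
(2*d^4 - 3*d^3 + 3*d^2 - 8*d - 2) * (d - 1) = 2*d^5 - 5*d^4 + 6*d^3 - 11*d^2 + 6*d + 2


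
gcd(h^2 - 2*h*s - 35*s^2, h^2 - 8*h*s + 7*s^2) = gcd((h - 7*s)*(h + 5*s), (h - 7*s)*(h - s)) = -h + 7*s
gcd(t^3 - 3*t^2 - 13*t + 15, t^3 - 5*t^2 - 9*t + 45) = t^2 - 2*t - 15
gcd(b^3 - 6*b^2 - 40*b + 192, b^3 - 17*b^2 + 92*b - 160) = b^2 - 12*b + 32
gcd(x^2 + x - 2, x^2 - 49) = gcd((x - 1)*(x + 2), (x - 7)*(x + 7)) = 1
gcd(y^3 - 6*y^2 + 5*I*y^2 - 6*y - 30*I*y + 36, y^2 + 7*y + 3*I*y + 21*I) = y + 3*I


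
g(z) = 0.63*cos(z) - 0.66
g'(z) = -0.63*sin(z)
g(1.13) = -0.39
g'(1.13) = -0.57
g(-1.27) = -0.47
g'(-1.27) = 0.60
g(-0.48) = -0.10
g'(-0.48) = 0.29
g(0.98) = -0.31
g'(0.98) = -0.52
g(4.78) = -0.62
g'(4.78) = 0.63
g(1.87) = -0.85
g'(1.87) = -0.60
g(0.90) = -0.27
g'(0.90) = -0.49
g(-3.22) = -1.29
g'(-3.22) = -0.05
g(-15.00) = -1.14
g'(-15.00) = 0.41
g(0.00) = -0.03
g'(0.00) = 0.00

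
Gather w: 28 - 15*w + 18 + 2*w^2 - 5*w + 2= 2*w^2 - 20*w + 48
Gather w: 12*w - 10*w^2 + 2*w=-10*w^2 + 14*w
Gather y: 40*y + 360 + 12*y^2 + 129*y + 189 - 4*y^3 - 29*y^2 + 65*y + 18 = -4*y^3 - 17*y^2 + 234*y + 567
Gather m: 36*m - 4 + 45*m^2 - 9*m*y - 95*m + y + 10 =45*m^2 + m*(-9*y - 59) + y + 6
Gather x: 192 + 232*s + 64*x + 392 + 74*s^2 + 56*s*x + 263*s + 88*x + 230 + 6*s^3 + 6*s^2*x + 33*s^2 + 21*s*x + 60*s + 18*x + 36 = 6*s^3 + 107*s^2 + 555*s + x*(6*s^2 + 77*s + 170) + 850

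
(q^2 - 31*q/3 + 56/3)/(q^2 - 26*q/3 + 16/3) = (3*q - 7)/(3*q - 2)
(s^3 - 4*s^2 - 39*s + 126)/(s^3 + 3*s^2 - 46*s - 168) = (s - 3)/(s + 4)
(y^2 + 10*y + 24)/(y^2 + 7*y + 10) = (y^2 + 10*y + 24)/(y^2 + 7*y + 10)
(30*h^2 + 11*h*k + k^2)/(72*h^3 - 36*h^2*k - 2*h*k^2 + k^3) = (5*h + k)/(12*h^2 - 8*h*k + k^2)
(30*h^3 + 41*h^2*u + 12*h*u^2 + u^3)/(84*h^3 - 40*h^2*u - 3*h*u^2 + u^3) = (5*h^2 + 6*h*u + u^2)/(14*h^2 - 9*h*u + u^2)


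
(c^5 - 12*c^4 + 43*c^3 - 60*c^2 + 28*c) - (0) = c^5 - 12*c^4 + 43*c^3 - 60*c^2 + 28*c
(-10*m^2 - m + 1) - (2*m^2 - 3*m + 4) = -12*m^2 + 2*m - 3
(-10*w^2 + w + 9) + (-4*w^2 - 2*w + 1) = -14*w^2 - w + 10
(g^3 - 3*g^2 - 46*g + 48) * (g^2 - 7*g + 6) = g^5 - 10*g^4 - 19*g^3 + 352*g^2 - 612*g + 288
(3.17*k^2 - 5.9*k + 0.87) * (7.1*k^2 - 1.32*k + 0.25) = 22.507*k^4 - 46.0744*k^3 + 14.7575*k^2 - 2.6234*k + 0.2175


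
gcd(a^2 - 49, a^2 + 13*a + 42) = a + 7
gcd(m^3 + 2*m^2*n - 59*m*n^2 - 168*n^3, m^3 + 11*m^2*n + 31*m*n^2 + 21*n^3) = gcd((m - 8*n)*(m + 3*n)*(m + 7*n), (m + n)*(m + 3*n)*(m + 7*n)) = m^2 + 10*m*n + 21*n^2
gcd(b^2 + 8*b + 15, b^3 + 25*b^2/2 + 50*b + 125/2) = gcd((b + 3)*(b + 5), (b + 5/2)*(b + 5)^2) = b + 5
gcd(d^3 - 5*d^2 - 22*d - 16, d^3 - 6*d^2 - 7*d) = d + 1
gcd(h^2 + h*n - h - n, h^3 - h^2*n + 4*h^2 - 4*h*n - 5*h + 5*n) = h - 1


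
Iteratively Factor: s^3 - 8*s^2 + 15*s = (s)*(s^2 - 8*s + 15) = s*(s - 3)*(s - 5)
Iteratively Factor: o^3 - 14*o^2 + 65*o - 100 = (o - 5)*(o^2 - 9*o + 20) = (o - 5)*(o - 4)*(o - 5)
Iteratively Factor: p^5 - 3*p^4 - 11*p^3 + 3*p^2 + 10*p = (p + 2)*(p^4 - 5*p^3 - p^2 + 5*p) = (p - 5)*(p + 2)*(p^3 - p) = (p - 5)*(p - 1)*(p + 2)*(p^2 + p) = p*(p - 5)*(p - 1)*(p + 2)*(p + 1)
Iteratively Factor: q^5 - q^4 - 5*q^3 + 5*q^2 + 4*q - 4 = (q - 1)*(q^4 - 5*q^2 + 4) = (q - 1)*(q + 2)*(q^3 - 2*q^2 - q + 2) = (q - 1)^2*(q + 2)*(q^2 - q - 2) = (q - 1)^2*(q + 1)*(q + 2)*(q - 2)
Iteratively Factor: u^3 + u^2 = (u)*(u^2 + u) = u^2*(u + 1)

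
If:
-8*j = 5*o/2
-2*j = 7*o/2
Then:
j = 0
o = 0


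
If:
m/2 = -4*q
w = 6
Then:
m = -8*q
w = 6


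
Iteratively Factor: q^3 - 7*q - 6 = (q + 1)*(q^2 - q - 6) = (q - 3)*(q + 1)*(q + 2)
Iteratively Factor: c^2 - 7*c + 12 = (c - 4)*(c - 3)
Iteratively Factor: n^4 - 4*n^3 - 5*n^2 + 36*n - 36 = (n - 3)*(n^3 - n^2 - 8*n + 12) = (n - 3)*(n + 3)*(n^2 - 4*n + 4) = (n - 3)*(n - 2)*(n + 3)*(n - 2)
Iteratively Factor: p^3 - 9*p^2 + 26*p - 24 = (p - 4)*(p^2 - 5*p + 6) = (p - 4)*(p - 3)*(p - 2)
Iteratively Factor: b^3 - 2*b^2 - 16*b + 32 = (b - 2)*(b^2 - 16) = (b - 2)*(b + 4)*(b - 4)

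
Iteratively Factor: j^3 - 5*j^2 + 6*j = (j - 3)*(j^2 - 2*j) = (j - 3)*(j - 2)*(j)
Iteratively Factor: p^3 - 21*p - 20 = (p - 5)*(p^2 + 5*p + 4) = (p - 5)*(p + 4)*(p + 1)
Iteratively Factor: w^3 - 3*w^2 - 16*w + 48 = (w - 3)*(w^2 - 16) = (w - 3)*(w + 4)*(w - 4)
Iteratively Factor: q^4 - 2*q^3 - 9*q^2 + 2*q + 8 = (q - 1)*(q^3 - q^2 - 10*q - 8) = (q - 1)*(q + 1)*(q^2 - 2*q - 8) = (q - 4)*(q - 1)*(q + 1)*(q + 2)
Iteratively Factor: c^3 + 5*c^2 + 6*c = (c + 2)*(c^2 + 3*c) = c*(c + 2)*(c + 3)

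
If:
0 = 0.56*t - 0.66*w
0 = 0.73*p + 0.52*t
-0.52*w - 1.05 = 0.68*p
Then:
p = -17.32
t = 24.32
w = 20.64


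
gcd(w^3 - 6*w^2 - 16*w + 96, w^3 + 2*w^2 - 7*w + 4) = w + 4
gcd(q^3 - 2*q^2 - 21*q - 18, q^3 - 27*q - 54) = q^2 - 3*q - 18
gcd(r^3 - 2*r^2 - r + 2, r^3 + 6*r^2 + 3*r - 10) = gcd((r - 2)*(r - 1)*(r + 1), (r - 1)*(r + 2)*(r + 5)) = r - 1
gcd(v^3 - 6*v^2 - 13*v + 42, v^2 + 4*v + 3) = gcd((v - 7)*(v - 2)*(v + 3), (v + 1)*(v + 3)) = v + 3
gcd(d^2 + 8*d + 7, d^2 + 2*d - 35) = d + 7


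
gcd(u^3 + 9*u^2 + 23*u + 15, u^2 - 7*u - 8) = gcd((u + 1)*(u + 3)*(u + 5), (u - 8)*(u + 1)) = u + 1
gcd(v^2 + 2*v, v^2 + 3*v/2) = v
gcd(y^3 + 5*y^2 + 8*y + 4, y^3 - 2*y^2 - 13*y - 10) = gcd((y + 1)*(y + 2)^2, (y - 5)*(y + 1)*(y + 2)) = y^2 + 3*y + 2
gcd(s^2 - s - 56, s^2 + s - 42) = s + 7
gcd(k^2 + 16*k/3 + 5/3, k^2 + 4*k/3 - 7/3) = 1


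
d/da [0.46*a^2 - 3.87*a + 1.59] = 0.92*a - 3.87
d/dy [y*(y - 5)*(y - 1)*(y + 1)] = 4*y^3 - 15*y^2 - 2*y + 5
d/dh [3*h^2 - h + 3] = 6*h - 1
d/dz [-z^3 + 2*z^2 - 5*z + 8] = -3*z^2 + 4*z - 5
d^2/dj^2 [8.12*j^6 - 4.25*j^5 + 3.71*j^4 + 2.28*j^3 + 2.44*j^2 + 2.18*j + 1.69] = 243.6*j^4 - 85.0*j^3 + 44.52*j^2 + 13.68*j + 4.88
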